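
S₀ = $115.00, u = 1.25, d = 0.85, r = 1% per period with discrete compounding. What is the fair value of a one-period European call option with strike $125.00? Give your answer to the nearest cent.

Risk-neutral probability p = (1 + 0.01 − 0.85)/(1.25 − 0.85) = 0.1600/0.4000 = 0.4000
Terminal stock prices: S_u = 143.8, S_d = 97.75
Terminal payoffs (S − K): max(18.75, 0) = 18.75, max(-27.25, 0) = 0
Node 0 (S = 115): V_0 = 1/1.01·[0.4000·18.7500 + 0.6000·0.0000] = 7.4257

$7.43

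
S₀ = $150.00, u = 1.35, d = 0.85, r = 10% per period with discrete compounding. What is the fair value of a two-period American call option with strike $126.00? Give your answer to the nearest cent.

$49.51

Risk-neutral probability p = (1 + 0.1 − 0.85)/(1.35 − 0.85) = 0.2500/0.5000 = 0.5000
Terminal stock prices: S_uu = 273.4, S_ud = 172.1, S_dd = 108.4
Terminal payoffs (S − K): max(147.4, 0) = 147.4, max(46.12, 0) = 46.12, max(-17.63, 0) = 0
Node u (S = 202.5): continuation = 1/1.1·[0.5000·147.3750 + 0.5000·46.1250] = 87.9545; exercise value = 76.5000 ≤ continuation, so V_u = 87.9545
Node d (S = 127.5): continuation = 1/1.1·[0.5000·46.1250 + 0.5000·0.0000] = 20.9659; exercise value = 1.5000 ≤ continuation, so V_d = 20.9659
Node 0 (S = 150): continuation = 1/1.1·[0.5000·87.9545 + 0.5000·20.9659] = 49.5093; exercise value = 24.0000 ≤ continuation, so V_0 = 49.5093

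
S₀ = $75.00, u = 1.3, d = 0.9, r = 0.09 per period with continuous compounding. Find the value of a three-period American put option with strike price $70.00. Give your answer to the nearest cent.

Risk-neutral probability p = (e^0.09 − 0.9)/(1.3 − 0.9) = 0.1942/0.4000 = 0.4854
Terminal stock prices: S_uuu = 164.8, S_uud = 114.1, S_udd = 78.98, S_ddd = 54.68
Terminal payoffs (K − S): max(-94.78, 0) = 0, max(-44.08, 0) = 0, max(-8.975, 0) = 0, max(15.32, 0) = 15.32
Node uu (S = 126.8): continuation = e^(−0.09)·[0.4854·0.0000 + 0.5146·0.0000] = 0.0000; exercise value = 0.0000 ≤ continuation, so V_uu = 0.0000
Node ud (S = 87.75): continuation = e^(−0.09)·[0.4854·0.0000 + 0.5146·0.0000] = 0.0000; exercise value = 0.0000 ≤ continuation, so V_ud = 0.0000
Node dd (S = 60.75): continuation = e^(−0.09)·[0.4854·0.0000 + 0.5146·15.3250] = 7.2070; exercise value = 9.2500 > continuation, so V_dd = 9.2500 (exercise)
Node u (S = 97.5): continuation = e^(−0.09)·[0.4854·0.0000 + 0.5146·0.0000] = 0.0000; exercise value = 0.0000 ≤ continuation, so V_u = 0.0000
Node d (S = 67.5): continuation = e^(−0.09)·[0.4854·0.0000 + 0.5146·9.2500] = 4.3501; exercise value = 2.5000 ≤ continuation, so V_d = 4.3501
Node 0 (S = 75): continuation = e^(−0.09)·[0.4854·0.0000 + 0.5146·4.3501] = 2.0457; exercise value = 0.0000 ≤ continuation, so V_0 = 2.0457

$2.05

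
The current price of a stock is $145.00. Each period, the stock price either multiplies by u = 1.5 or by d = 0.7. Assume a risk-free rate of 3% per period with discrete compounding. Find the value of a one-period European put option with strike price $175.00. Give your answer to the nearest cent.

Risk-neutral probability p = (1 + 0.03 − 0.7)/(1.5 − 0.7) = 0.3300/0.8000 = 0.4125
Terminal stock prices: S_u = 217.5, S_d = 101.5
Terminal payoffs (K − S): max(-42.5, 0) = 0, max(73.5, 0) = 73.5
Node 0 (S = 145): V_0 = 1/1.03·[0.4125·0.0000 + 0.5875·73.5000] = 41.9235

$41.92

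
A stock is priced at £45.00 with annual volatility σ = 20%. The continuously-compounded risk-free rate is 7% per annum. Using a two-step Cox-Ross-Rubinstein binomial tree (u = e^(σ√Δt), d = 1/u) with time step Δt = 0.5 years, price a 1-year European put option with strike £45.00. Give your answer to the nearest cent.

CRR parameters: u = e^(σ√Δt) = e^(0.2·√0.5) = 1.1519, d = 1/u = 0.8681
Per-period rate: rΔt = 0.07·0.5 = 0.035, so R = e^0.035 = 1.0356
Risk-neutral probability p = (e^0.035 − 0.8681)/(1.1519 − 0.8681) = 0.1675/0.2838 = 0.5902
Terminal stock prices: S_uu = 59.71, S_ud = 45, S_dd = 33.91
Terminal payoffs (K − S): max(-14.71, 0) = 0, max(0, 0) = 0, max(11.09, 0) = 11.09
Node u (S = 51.84): V_u = e^(−0.035)·[0.5902·0.0000 + 0.4098·0.0000] = 0.0000
Node d (S = 39.07): V_d = e^(−0.035)·[0.5902·0.0000 + 0.4098·11.0863] = 4.3867
Node 0 (S = 45): V_0 = e^(−0.035)·[0.5902·0.0000 + 0.4098·4.3867] = 1.7358

£1.74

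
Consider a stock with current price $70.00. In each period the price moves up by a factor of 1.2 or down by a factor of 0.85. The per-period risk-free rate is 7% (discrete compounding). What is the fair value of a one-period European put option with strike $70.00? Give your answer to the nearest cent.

$3.64

Risk-neutral probability p = (1 + 0.07 − 0.85)/(1.2 − 0.85) = 0.2200/0.3500 = 0.6286
Terminal stock prices: S_u = 84, S_d = 59.5
Terminal payoffs (K − S): max(-14, 0) = 0, max(10.5, 0) = 10.5
Node 0 (S = 70): V_0 = 1/1.07·[0.6286·0.0000 + 0.3714·10.5000] = 3.6449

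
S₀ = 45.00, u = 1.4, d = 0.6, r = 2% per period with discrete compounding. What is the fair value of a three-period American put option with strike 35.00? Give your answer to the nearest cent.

6.83

Risk-neutral probability p = (1 + 0.02 − 0.6)/(1.4 − 0.6) = 0.4200/0.8000 = 0.5250
Terminal stock prices: S_uuu = 123.5, S_uud = 52.92, S_udd = 22.68, S_ddd = 9.72
Terminal payoffs (K − S): max(-88.48, 0) = 0, max(-17.92, 0) = 0, max(12.32, 0) = 12.32, max(25.28, 0) = 25.28
Node uu (S = 88.2): continuation = 1/1.02·[0.5250·0.0000 + 0.4750·0.0000] = 0.0000; exercise value = 0.0000 ≤ continuation, so V_uu = 0.0000
Node ud (S = 37.8): continuation = 1/1.02·[0.5250·0.0000 + 0.4750·12.3200] = 5.7373; exercise value = 0.0000 ≤ continuation, so V_ud = 5.7373
Node dd (S = 16.2): continuation = 1/1.02·[0.5250·12.3200 + 0.4750·25.2800] = 18.1137; exercise value = 18.8000 > continuation, so V_dd = 18.8000 (exercise)
Node u (S = 63): continuation = 1/1.02·[0.5250·0.0000 + 0.4750·5.7373] = 2.6718; exercise value = 0.0000 ≤ continuation, so V_u = 2.6718
Node d (S = 27): continuation = 1/1.02·[0.5250·5.7373 + 0.4750·18.8000] = 11.7079; exercise value = 8.0000 ≤ continuation, so V_d = 11.7079
Node 0 (S = 45): continuation = 1/1.02·[0.5250·2.6718 + 0.4750·11.7079] = 6.8274; exercise value = 0.0000 ≤ continuation, so V_0 = 6.8274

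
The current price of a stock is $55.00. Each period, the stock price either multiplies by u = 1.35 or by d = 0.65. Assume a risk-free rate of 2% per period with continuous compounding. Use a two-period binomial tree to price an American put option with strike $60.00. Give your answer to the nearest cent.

Risk-neutral probability p = (e^0.02 − 0.65)/(1.35 − 0.65) = 0.3702/0.7000 = 0.5289
Terminal stock prices: S_uu = 100.2, S_ud = 48.26, S_dd = 23.24
Terminal payoffs (K − S): max(-40.24, 0) = 0, max(11.74, 0) = 11.74, max(36.76, 0) = 36.76
Node u (S = 74.25): continuation = e^(−0.02)·[0.5289·0.0000 + 0.4711·11.7375] = 5.4205; exercise value = 0.0000 ≤ continuation, so V_u = 5.4205
Node d (S = 35.75): continuation = e^(−0.02)·[0.5289·11.7375 + 0.4711·36.7625] = 23.0619; exercise value = 24.2500 > continuation, so V_d = 24.2500 (exercise)
Node 0 (S = 55): continuation = e^(−0.02)·[0.5289·5.4205 + 0.4711·24.2500] = 14.0089; exercise value = 5.0000 ≤ continuation, so V_0 = 14.0089

$14.01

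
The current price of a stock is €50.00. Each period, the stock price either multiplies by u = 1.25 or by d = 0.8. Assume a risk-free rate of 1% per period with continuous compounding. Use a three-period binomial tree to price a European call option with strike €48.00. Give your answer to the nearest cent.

€9.81

Risk-neutral probability p = (e^0.01 − 0.8)/(1.25 − 0.8) = 0.2101/0.4500 = 0.4668
Terminal stock prices: S_uuu = 97.66, S_uud = 62.5, S_udd = 40, S_ddd = 25.6
Terminal payoffs (S − K): max(49.66, 0) = 49.66, max(14.5, 0) = 14.5, max(-8, 0) = 0, max(-22.4, 0) = 0
Node uu (S = 78.12): V_uu = e^(−0.01)·[0.4668·49.6562 + 0.5332·14.5000] = 30.6026
Node ud (S = 50): V_ud = e^(−0.01)·[0.4668·14.5000 + 0.5332·0.0000] = 6.7009
Node dd (S = 32): V_dd = e^(−0.01)·[0.4668·0.0000 + 0.5332·0.0000] = 0.0000
Node u (S = 62.5): V_u = e^(−0.01)·[0.4668·30.6026 + 0.5332·6.7009] = 17.6800
Node d (S = 40): V_d = e^(−0.01)·[0.4668·6.7009 + 0.5332·0.0000] = 3.0967
Node 0 (S = 50): V_0 = e^(−0.01)·[0.4668·17.6800 + 0.5332·3.0967] = 9.8053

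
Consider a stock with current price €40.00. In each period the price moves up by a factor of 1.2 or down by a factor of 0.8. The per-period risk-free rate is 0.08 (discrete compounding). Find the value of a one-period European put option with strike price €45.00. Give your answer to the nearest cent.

€3.61

Risk-neutral probability p = (1 + 0.08 − 0.8)/(1.2 − 0.8) = 0.2800/0.4000 = 0.7000
Terminal stock prices: S_u = 48, S_d = 32
Terminal payoffs (K − S): max(-3, 0) = 0, max(13, 0) = 13
Node 0 (S = 40): V_0 = 1/1.08·[0.7000·0.0000 + 0.3000·13.0000] = 3.6111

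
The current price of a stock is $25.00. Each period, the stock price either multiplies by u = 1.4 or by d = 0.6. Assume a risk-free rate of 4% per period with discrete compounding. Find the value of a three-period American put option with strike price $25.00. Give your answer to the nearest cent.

Risk-neutral probability p = (1 + 0.04 − 0.6)/(1.4 − 0.6) = 0.4400/0.8000 = 0.5500
Terminal stock prices: S_uuu = 68.6, S_uud = 29.4, S_udd = 12.6, S_ddd = 5.4
Terminal payoffs (K − S): max(-43.6, 0) = 0, max(-4.4, 0) = 0, max(12.4, 0) = 12.4, max(19.6, 0) = 19.6
Node uu (S = 49): continuation = 1/1.04·[0.5500·0.0000 + 0.4500·0.0000] = 0.0000; exercise value = 0.0000 ≤ continuation, so V_uu = 0.0000
Node ud (S = 21): continuation = 1/1.04·[0.5500·0.0000 + 0.4500·12.4000] = 5.3654; exercise value = 4.0000 ≤ continuation, so V_ud = 5.3654
Node dd (S = 9): continuation = 1/1.04·[0.5500·12.4000 + 0.4500·19.6000] = 15.0385; exercise value = 16.0000 > continuation, so V_dd = 16.0000 (exercise)
Node u (S = 35): continuation = 1/1.04·[0.5500·0.0000 + 0.4500·5.3654] = 2.3216; exercise value = 0.0000 ≤ continuation, so V_u = 2.3216
Node d (S = 15): continuation = 1/1.04·[0.5500·5.3654 + 0.4500·16.0000] = 9.7605; exercise value = 10.0000 > continuation, so V_d = 10.0000 (exercise)
Node 0 (S = 25): continuation = 1/1.04·[0.5500·2.3216 + 0.4500·10.0000] = 5.5547; exercise value = 0.0000 ≤ continuation, so V_0 = 5.5547

$5.55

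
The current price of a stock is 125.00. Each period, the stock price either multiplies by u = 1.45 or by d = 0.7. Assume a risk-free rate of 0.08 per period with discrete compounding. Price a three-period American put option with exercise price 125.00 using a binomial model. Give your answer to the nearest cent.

Risk-neutral probability p = (1 + 0.08 − 0.7)/(1.45 − 0.7) = 0.3800/0.7500 = 0.5067
Terminal stock prices: S_uuu = 381.1, S_uud = 184, S_udd = 88.81, S_ddd = 42.87
Terminal payoffs (K − S): max(-256.1, 0) = 0, max(-58.97, 0) = 0, max(36.19, 0) = 36.19, max(82.12, 0) = 82.12
Node uu (S = 262.8): continuation = 1/1.08·[0.5067·0.0000 + 0.4933·0.0000] = 0.0000; exercise value = 0.0000 ≤ continuation, so V_uu = 0.0000
Node ud (S = 126.9): continuation = 1/1.08·[0.5067·0.0000 + 0.4933·36.1875] = 16.5301; exercise value = 0.0000 ≤ continuation, so V_ud = 16.5301
Node dd (S = 61.25): continuation = 1/1.08·[0.5067·36.1875 + 0.4933·82.1250] = 54.4907; exercise value = 63.7500 > continuation, so V_dd = 63.7500 (exercise)
Node u (S = 181.2): continuation = 1/1.08·[0.5067·0.0000 + 0.4933·16.5301] = 7.5508; exercise value = 0.0000 ≤ continuation, so V_u = 7.5508
Node d (S = 87.5): continuation = 1/1.08·[0.5067·16.5301 + 0.4933·63.7500] = 36.8752; exercise value = 37.5000 > continuation, so V_d = 37.5000 (exercise)
Node 0 (S = 125): continuation = 1/1.08·[0.5067·7.5508 + 0.4933·37.5000] = 20.6720; exercise value = 0.0000 ≤ continuation, so V_0 = 20.6720

20.67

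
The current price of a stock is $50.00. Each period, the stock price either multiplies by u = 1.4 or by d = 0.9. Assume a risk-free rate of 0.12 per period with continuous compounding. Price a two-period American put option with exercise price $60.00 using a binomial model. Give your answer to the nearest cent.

Risk-neutral probability p = (e^0.12 − 0.9)/(1.4 − 0.9) = 0.2275/0.5000 = 0.4550
Terminal stock prices: S_uu = 98, S_ud = 63, S_dd = 40.5
Terminal payoffs (K − S): max(-38, 0) = 0, max(-3, 0) = 0, max(19.5, 0) = 19.5
Node u (S = 70): continuation = e^(−0.12)·[0.4550·0.0000 + 0.5450·0.0000] = 0.0000; exercise value = 0.0000 ≤ continuation, so V_u = 0.0000
Node d (S = 45): continuation = e^(−0.12)·[0.4550·0.0000 + 0.5450·19.5000] = 9.4259; exercise value = 15.0000 > continuation, so V_d = 15.0000 (exercise)
Node 0 (S = 50): continuation = e^(−0.12)·[0.4550·0.0000 + 0.5450·15.0000] = 7.2507; exercise value = 10.0000 > continuation, so V_0 = 10.0000 (exercise)

$10.00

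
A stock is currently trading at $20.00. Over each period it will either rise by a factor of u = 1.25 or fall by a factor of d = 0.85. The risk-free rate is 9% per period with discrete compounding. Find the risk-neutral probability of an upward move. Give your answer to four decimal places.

Risk-neutral probability p = (1 + 0.09 − 0.85)/(1.25 − 0.85) = 0.2400/0.4000 = 0.6000

p = 0.6000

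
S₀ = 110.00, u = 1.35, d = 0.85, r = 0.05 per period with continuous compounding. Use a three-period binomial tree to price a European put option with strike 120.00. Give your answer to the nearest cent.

Risk-neutral probability p = (e^0.05 − 0.85)/(1.35 − 0.85) = 0.2013/0.5000 = 0.4025
Terminal stock prices: S_uuu = 270.6, S_uud = 170.4, S_udd = 107.3, S_ddd = 67.55
Terminal payoffs (K − S): max(-150.6, 0) = 0, max(-50.4, 0) = 0, max(12.71, 0) = 12.71, max(52.45, 0) = 52.45
Node uu (S = 200.5): V_uu = e^(−0.05)·[0.4025·0.0000 + 0.5975·0.0000] = 0.0000
Node ud (S = 126.2): V_ud = e^(−0.05)·[0.4025·0.0000 + 0.5975·12.7088] = 7.2226
Node dd (S = 79.47): V_dd = e^(−0.05)·[0.4025·12.7088 + 0.5975·52.4463] = 34.6725
Node u (S = 148.5): V_u = e^(−0.05)·[0.4025·0.0000 + 0.5975·7.2226] = 4.1048
Node d (S = 93.5): V_d = e^(−0.05)·[0.4025·7.2226 + 0.5975·34.6725] = 22.4707
Node 0 (S = 110): V_0 = e^(−0.05)·[0.4025·4.1048 + 0.5975·22.4707] = 14.3423

14.34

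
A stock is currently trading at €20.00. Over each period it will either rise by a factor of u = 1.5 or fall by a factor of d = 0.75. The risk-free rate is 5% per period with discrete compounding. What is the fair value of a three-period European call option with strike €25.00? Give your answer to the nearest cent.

Risk-neutral probability p = (1 + 0.05 − 0.75)/(1.5 − 0.75) = 0.3000/0.7500 = 0.4000
Terminal stock prices: S_uuu = 67.5, S_uud = 33.75, S_udd = 16.88, S_ddd = 8.438
Terminal payoffs (S − K): max(42.5, 0) = 42.5, max(8.75, 0) = 8.75, max(-8.125, 0) = 0, max(-16.56, 0) = 0
Node uu (S = 45): V_uu = 1/1.05·[0.4000·42.5000 + 0.6000·8.7500] = 21.1905
Node ud (S = 22.5): V_ud = 1/1.05·[0.4000·8.7500 + 0.6000·0.0000] = 3.3333
Node dd (S = 11.25): V_dd = 1/1.05·[0.4000·0.0000 + 0.6000·0.0000] = 0.0000
Node u (S = 30): V_u = 1/1.05·[0.4000·21.1905 + 0.6000·3.3333] = 9.9773
Node d (S = 15): V_d = 1/1.05·[0.4000·3.3333 + 0.6000·0.0000] = 1.2698
Node 0 (S = 20): V_0 = 1/1.05·[0.4000·9.9773 + 0.6000·1.2698] = 4.5265

€4.53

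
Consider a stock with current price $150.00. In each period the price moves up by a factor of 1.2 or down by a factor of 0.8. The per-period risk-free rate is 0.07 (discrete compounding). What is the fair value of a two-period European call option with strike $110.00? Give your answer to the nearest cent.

Risk-neutral probability p = (1 + 0.07 − 0.8)/(1.2 − 0.8) = 0.2700/0.4000 = 0.6750
Terminal stock prices: S_uu = 216, S_ud = 144, S_dd = 96
Terminal payoffs (S − K): max(106, 0) = 106, max(34, 0) = 34, max(-14, 0) = 0
Node u (S = 180): V_u = 1/1.07·[0.6750·106.0000 + 0.3250·34.0000] = 77.1963
Node d (S = 120): V_d = 1/1.07·[0.6750·34.0000 + 0.3250·0.0000] = 21.4486
Node 0 (S = 150): V_0 = 1/1.07·[0.6750·77.1963 + 0.3250·21.4486] = 55.2133

$55.21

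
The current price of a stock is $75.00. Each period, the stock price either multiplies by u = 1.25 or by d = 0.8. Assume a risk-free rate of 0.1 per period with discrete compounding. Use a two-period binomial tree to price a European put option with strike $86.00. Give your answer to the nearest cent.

Risk-neutral probability p = (1 + 0.1 − 0.8)/(1.25 − 0.8) = 0.3000/0.4500 = 0.6667
Terminal stock prices: S_uu = 117.2, S_ud = 75, S_dd = 48
Terminal payoffs (K − S): max(-31.19, 0) = 0, max(11, 0) = 11, max(38, 0) = 38
Node u (S = 93.75): V_u = 1/1.1·[0.6667·0.0000 + 0.3333·11.0000] = 3.3333
Node d (S = 60): V_d = 1/1.1·[0.6667·11.0000 + 0.3333·38.0000] = 18.1818
Node 0 (S = 75): V_0 = 1/1.1·[0.6667·3.3333 + 0.3333·18.1818] = 7.5298

$7.53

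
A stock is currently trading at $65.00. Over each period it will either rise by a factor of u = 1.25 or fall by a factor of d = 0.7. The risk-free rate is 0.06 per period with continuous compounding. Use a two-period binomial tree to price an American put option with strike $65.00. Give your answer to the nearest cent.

$7.90

Risk-neutral probability p = (e^0.06 − 0.7)/(1.25 − 0.7) = 0.3618/0.5500 = 0.6579
Terminal stock prices: S_uu = 101.6, S_ud = 56.87, S_dd = 31.85
Terminal payoffs (K − S): max(-36.56, 0) = 0, max(8.125, 0) = 8.125, max(33.15, 0) = 33.15
Node u (S = 81.25): continuation = e^(−0.06)·[0.6579·0.0000 + 0.3421·8.1250] = 2.6178; exercise value = 0.0000 ≤ continuation, so V_u = 2.6178
Node d (S = 45.5): continuation = e^(−0.06)·[0.6579·8.1250 + 0.3421·33.1500] = 15.7147; exercise value = 19.5000 > continuation, so V_d = 19.5000 (exercise)
Node 0 (S = 65): continuation = e^(−0.06)·[0.6579·2.6178 + 0.3421·19.5000] = 7.9047; exercise value = 0.0000 ≤ continuation, so V_0 = 7.9047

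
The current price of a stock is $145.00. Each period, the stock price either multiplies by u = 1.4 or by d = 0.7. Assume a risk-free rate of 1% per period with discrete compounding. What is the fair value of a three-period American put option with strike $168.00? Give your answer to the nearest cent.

$47.79

Risk-neutral probability p = (1 + 0.01 − 0.7)/(1.4 − 0.7) = 0.3100/0.7000 = 0.4429
Terminal stock prices: S_uuu = 397.9, S_uud = 198.9, S_udd = 99.47, S_ddd = 49.73
Terminal payoffs (K − S): max(-229.9, 0) = 0, max(-30.94, 0) = 0, max(68.53, 0) = 68.53, max(118.3, 0) = 118.3
Node uu (S = 284.2): continuation = 1/1.01·[0.4429·0.0000 + 0.5571·0.0000] = 0.0000; exercise value = 0.0000 ≤ continuation, so V_uu = 0.0000
Node ud (S = 142.1): continuation = 1/1.01·[0.4429·0.0000 + 0.5571·68.5300] = 37.8030; exercise value = 25.9000 ≤ continuation, so V_ud = 37.8030
Node dd (S = 71.05): continuation = 1/1.01·[0.4429·68.5300 + 0.5571·118.2650] = 95.2866; exercise value = 96.9500 > continuation, so V_dd = 96.9500 (exercise)
Node u (S = 203): continuation = 1/1.01·[0.4429·0.0000 + 0.5571·37.8030] = 20.8531; exercise value = 0.0000 ≤ continuation, so V_u = 20.8531
Node d (S = 101.5): continuation = 1/1.01·[0.4429·37.8030 + 0.5571·96.9500] = 70.0558; exercise value = 66.5000 ≤ continuation, so V_d = 70.0558
Node 0 (S = 145): continuation = 1/1.01·[0.4429·20.8531 + 0.5571·70.0558] = 47.7881; exercise value = 23.0000 ≤ continuation, so V_0 = 47.7881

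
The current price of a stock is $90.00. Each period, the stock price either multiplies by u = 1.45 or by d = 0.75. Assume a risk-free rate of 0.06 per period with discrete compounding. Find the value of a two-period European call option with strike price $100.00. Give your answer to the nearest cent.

Risk-neutral probability p = (1 + 0.06 − 0.75)/(1.45 − 0.75) = 0.3100/0.7000 = 0.4429
Terminal stock prices: S_uu = 189.2, S_ud = 97.88, S_dd = 50.62
Terminal payoffs (S − K): max(89.22, 0) = 89.22, max(-2.125, 0) = 0, max(-49.38, 0) = 0
Node u (S = 130.5): V_u = 1/1.06·[0.4429·89.2250 + 0.5571·0.0000] = 37.2773
Node d (S = 67.5): V_d = 1/1.06·[0.4429·0.0000 + 0.5571·0.0000] = 0.0000
Node 0 (S = 90): V_0 = 1/1.06·[0.4429·37.2773 + 0.5571·0.0000] = 15.5741

$15.57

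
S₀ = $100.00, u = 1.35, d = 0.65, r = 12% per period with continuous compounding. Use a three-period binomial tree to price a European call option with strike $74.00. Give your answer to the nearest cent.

Risk-neutral probability p = (e^0.12 − 0.65)/(1.35 − 0.65) = 0.4775/0.7000 = 0.6821
Terminal stock prices: S_uuu = 246, S_uud = 118.5, S_udd = 57.04, S_ddd = 27.46
Terminal payoffs (S − K): max(172, 0) = 172, max(44.46, 0) = 44.46, max(-16.96, 0) = 0, max(-46.54, 0) = 0
Node uu (S = 182.3): V_uu = e^(−0.12)·[0.6821·172.0375 + 0.3179·44.4625] = 116.6179
Node ud (S = 87.75): V_ud = e^(−0.12)·[0.6821·44.4625 + 0.3179·0.0000] = 26.8999
Node dd (S = 42.25): V_dd = e^(−0.12)·[0.6821·0.0000 + 0.3179·0.0000] = 0.0000
Node u (S = 135): V_u = e^(−0.12)·[0.6821·116.6179 + 0.3179·26.8999] = 78.1377
Node d (S = 65): V_d = e^(−0.12)·[0.6821·26.8999 + 0.3179·0.0000] = 16.2745
Node 0 (S = 100): V_0 = e^(−0.12)·[0.6821·78.1377 + 0.3179·16.2745] = 51.8616

$51.86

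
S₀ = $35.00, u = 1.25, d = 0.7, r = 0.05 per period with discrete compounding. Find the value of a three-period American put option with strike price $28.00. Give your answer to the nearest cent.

Risk-neutral probability p = (1 + 0.05 − 0.7)/(1.25 − 0.7) = 0.3500/0.5500 = 0.6364
Terminal stock prices: S_uuu = 68.36, S_uud = 38.28, S_udd = 21.44, S_ddd = 12
Terminal payoffs (K − S): max(-40.36, 0) = 0, max(-10.28, 0) = 0, max(6.563, 0) = 6.563, max(16, 0) = 16
Node uu (S = 54.69): continuation = 1/1.05·[0.6364·0.0000 + 0.3636·0.0000] = 0.0000; exercise value = 0.0000 ≤ continuation, so V_uu = 0.0000
Node ud (S = 30.62): continuation = 1/1.05·[0.6364·0.0000 + 0.3636·6.5625] = 2.2727; exercise value = 0.0000 ≤ continuation, so V_ud = 2.2727
Node dd (S = 17.15): continuation = 1/1.05·[0.6364·6.5625 + 0.3636·15.9950] = 9.5167; exercise value = 10.8500 > continuation, so V_dd = 10.8500 (exercise)
Node u (S = 43.75): continuation = 1/1.05·[0.6364·0.0000 + 0.3636·2.2727] = 0.7871; exercise value = 0.0000 ≤ continuation, so V_u = 0.7871
Node d (S = 24.5): continuation = 1/1.05·[0.6364·2.2727 + 0.3636·10.8500] = 5.1350; exercise value = 3.5000 ≤ continuation, so V_d = 5.1350
Node 0 (S = 35): continuation = 1/1.05·[0.6364·0.7871 + 0.3636·5.1350] = 2.2554; exercise value = 0.0000 ≤ continuation, so V_0 = 2.2554

$2.26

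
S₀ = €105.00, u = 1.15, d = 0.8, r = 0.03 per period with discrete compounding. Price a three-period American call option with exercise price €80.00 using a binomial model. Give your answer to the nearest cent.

Risk-neutral probability p = (1 + 0.03 − 0.8)/(1.15 − 0.8) = 0.2300/0.3500 = 0.6571
Terminal stock prices: S_uuu = 159.7, S_uud = 111.1, S_udd = 77.28, S_ddd = 53.76
Terminal payoffs (S − K): max(79.69, 0) = 79.69, max(31.09, 0) = 31.09, max(-2.72, 0) = 0, max(-26.24, 0) = 0
Node uu (S = 138.9): continuation = 1/1.03·[0.6571·79.6919 + 0.3429·31.0900] = 61.1926; exercise value = 58.8625 ≤ continuation, so V_uu = 61.1926
Node ud (S = 96.6): continuation = 1/1.03·[0.6571·31.0900 + 0.3429·0.0000] = 19.8355; exercise value = 16.6000 ≤ continuation, so V_ud = 19.8355
Node dd (S = 67.2): continuation = 1/1.03·[0.6571·0.0000 + 0.3429·0.0000] = 0.0000; exercise value = 0.0000 ≤ continuation, so V_dd = 0.0000
Node u (S = 120.7): continuation = 1/1.03·[0.6571·61.1926 + 0.3429·19.8355] = 45.6437; exercise value = 40.7500 ≤ continuation, so V_u = 45.6437
Node d (S = 84): continuation = 1/1.03·[0.6571·19.8355 + 0.3429·0.0000] = 12.6551; exercise value = 4.0000 ≤ continuation, so V_d = 12.6551
Node 0 (S = 105): continuation = 1/1.03·[0.6571·45.6437 + 0.3429·12.6551] = 33.3333; exercise value = 25.0000 ≤ continuation, so V_0 = 33.3333

€33.33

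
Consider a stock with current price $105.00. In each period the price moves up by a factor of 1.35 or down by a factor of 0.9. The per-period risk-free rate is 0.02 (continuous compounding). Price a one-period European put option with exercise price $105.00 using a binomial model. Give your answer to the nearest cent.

$7.54

Risk-neutral probability p = (e^0.02 − 0.9)/(1.35 − 0.9) = 0.1202/0.4500 = 0.2671
Terminal stock prices: S_u = 141.8, S_d = 94.5
Terminal payoffs (K − S): max(-36.75, 0) = 0, max(10.5, 0) = 10.5
Node 0 (S = 105): V_0 = e^(−0.02)·[0.2671·0.0000 + 0.7329·10.5000] = 7.5429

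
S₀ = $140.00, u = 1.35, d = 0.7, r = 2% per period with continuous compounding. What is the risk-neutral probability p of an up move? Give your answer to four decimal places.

Risk-neutral probability p = (e^0.02 − 0.7)/(1.35 − 0.7) = 0.3202/0.6500 = 0.4926

p = 0.4926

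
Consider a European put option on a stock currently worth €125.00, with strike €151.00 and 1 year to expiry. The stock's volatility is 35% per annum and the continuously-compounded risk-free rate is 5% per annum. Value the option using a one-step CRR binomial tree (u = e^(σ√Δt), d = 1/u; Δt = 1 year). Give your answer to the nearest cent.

€30.81

CRR parameters: u = e^(σ√Δt) = e^(0.35·√1) = 1.4191, d = 1/u = 0.7047
Per-period rate: rΔt = 0.05·1 = 0.05, so R = e^0.05 = 1.0513
Risk-neutral probability p = (e^0.05 − 0.7047)/(1.4191 − 0.7047) = 0.3466/0.7144 = 0.4852
Terminal stock prices: S_u = 177.4, S_d = 88.09
Terminal payoffs (K − S): max(-26.38, 0) = 0, max(62.91, 0) = 62.91
Node 0 (S = 125): V_0 = e^(−0.05)·[0.4852·0.0000 + 0.5148·62.9140] = 30.8114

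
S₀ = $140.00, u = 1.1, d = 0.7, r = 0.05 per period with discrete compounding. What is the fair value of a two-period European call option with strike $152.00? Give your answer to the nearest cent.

Risk-neutral probability p = (1 + 0.05 − 0.7)/(1.1 − 0.7) = 0.3500/0.4000 = 0.8750
Terminal stock prices: S_uu = 169.4, S_ud = 107.8, S_dd = 68.6
Terminal payoffs (S − K): max(17.4, 0) = 17.4, max(-44.2, 0) = 0, max(-83.4, 0) = 0
Node u (S = 154): V_u = 1/1.05·[0.8750·17.4000 + 0.1250·0.0000] = 14.5000
Node d (S = 98): V_d = 1/1.05·[0.8750·0.0000 + 0.1250·0.0000] = 0.0000
Node 0 (S = 140): V_0 = 1/1.05·[0.8750·14.5000 + 0.1250·0.0000] = 12.0833

$12.08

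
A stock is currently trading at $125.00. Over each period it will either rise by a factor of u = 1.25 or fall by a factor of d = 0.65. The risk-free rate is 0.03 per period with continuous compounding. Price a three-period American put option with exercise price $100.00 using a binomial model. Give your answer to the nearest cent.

$11.22

Risk-neutral probability p = (e^0.03 − 0.65)/(1.25 − 0.65) = 0.3805/0.6000 = 0.6341
Terminal stock prices: S_uuu = 244.1, S_uud = 127, S_udd = 66.02, S_ddd = 34.33
Terminal payoffs (K − S): max(-144.1, 0) = 0, max(-26.95, 0) = 0, max(33.98, 0) = 33.98, max(65.67, 0) = 65.67
Node uu (S = 195.3): continuation = e^(−0.03)·[0.6341·0.0000 + 0.3659·0.0000] = 0.0000; exercise value = 0.0000 ≤ continuation, so V_uu = 0.0000
Node ud (S = 101.6): continuation = e^(−0.03)·[0.6341·0.0000 + 0.3659·33.9844] = 12.0677; exercise value = 0.0000 ≤ continuation, so V_ud = 12.0677
Node dd (S = 52.81): continuation = e^(−0.03)·[0.6341·33.9844 + 0.3659·65.6719] = 44.2321; exercise value = 47.1875 > continuation, so V_dd = 47.1875 (exercise)
Node u (S = 156.2): continuation = e^(−0.03)·[0.6341·0.0000 + 0.3659·12.0677] = 4.2852; exercise value = 0.0000 ≤ continuation, so V_u = 4.2852
Node d (S = 81.25): continuation = e^(−0.03)·[0.6341·12.0677 + 0.3659·47.1875] = 24.1819; exercise value = 18.7500 ≤ continuation, so V_d = 24.1819
Node 0 (S = 125): continuation = e^(−0.03)·[0.6341·4.2852 + 0.3659·24.1819] = 11.2237; exercise value = 0.0000 ≤ continuation, so V_0 = 11.2237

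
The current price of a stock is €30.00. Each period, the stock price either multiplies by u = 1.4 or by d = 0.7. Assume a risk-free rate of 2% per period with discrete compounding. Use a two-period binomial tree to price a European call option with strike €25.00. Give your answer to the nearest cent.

Risk-neutral probability p = (1 + 0.02 − 0.7)/(1.4 − 0.7) = 0.3200/0.7000 = 0.4571
Terminal stock prices: S_uu = 58.8, S_ud = 29.4, S_dd = 14.7
Terminal payoffs (S − K): max(33.8, 0) = 33.8, max(4.4, 0) = 4.4, max(-10.3, 0) = 0
Node u (S = 42): V_u = 1/1.02·[0.4571·33.8000 + 0.5429·4.4000] = 17.4902
Node d (S = 21): V_d = 1/1.02·[0.4571·4.4000 + 0.5429·0.0000] = 1.9720
Node 0 (S = 30): V_0 = 1/1.02·[0.4571·17.4902 + 0.5429·1.9720] = 8.8883

€8.89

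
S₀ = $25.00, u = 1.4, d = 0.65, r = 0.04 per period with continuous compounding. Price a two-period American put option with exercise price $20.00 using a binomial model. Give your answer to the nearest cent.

Risk-neutral probability p = (e^0.04 − 0.65)/(1.4 − 0.65) = 0.3908/0.7500 = 0.5211
Terminal stock prices: S_uu = 49, S_ud = 22.75, S_dd = 10.56
Terminal payoffs (K − S): max(-29, 0) = 0, max(-2.75, 0) = 0, max(9.437, 0) = 9.437
Node u (S = 35): continuation = e^(−0.04)·[0.5211·0.0000 + 0.4789·0.0000] = 0.0000; exercise value = 0.0000 ≤ continuation, so V_u = 0.0000
Node d (S = 16.25): continuation = e^(−0.04)·[0.5211·0.0000 + 0.4789·9.4375] = 4.3426; exercise value = 3.7500 ≤ continuation, so V_d = 4.3426
Node 0 (S = 25): continuation = e^(−0.04)·[0.5211·0.0000 + 0.4789·4.3426] = 1.9982; exercise value = 0.0000 ≤ continuation, so V_0 = 1.9982

$2.00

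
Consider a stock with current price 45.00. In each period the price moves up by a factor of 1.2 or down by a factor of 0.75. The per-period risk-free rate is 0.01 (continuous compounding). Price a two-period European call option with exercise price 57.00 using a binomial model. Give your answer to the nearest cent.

Risk-neutral probability p = (e^0.01 − 0.75)/(1.2 − 0.75) = 0.2601/0.4500 = 0.5779
Terminal stock prices: S_uu = 64.8, S_ud = 40.5, S_dd = 25.31
Terminal payoffs (S − K): max(7.8, 0) = 7.8, max(-16.5, 0) = 0, max(-31.69, 0) = 0
Node u (S = 54): V_u = e^(−0.01)·[0.5779·7.8000 + 0.4221·0.0000] = 4.4627
Node d (S = 33.75): V_d = e^(−0.01)·[0.5779·0.0000 + 0.4221·0.0000] = 0.0000
Node 0 (S = 45): V_0 = e^(−0.01)·[0.5779·4.4627 + 0.4221·0.0000] = 2.5533

2.55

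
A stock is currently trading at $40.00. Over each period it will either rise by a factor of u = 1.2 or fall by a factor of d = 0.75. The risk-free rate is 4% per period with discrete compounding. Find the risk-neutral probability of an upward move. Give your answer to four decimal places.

Risk-neutral probability p = (1 + 0.04 − 0.75)/(1.2 − 0.75) = 0.2900/0.4500 = 0.6444

p = 0.6444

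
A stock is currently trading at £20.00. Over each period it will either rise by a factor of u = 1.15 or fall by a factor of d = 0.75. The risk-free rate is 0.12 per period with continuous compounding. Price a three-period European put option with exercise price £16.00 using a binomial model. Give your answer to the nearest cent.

Risk-neutral probability p = (e^0.12 − 0.75)/(1.15 − 0.75) = 0.3775/0.4000 = 0.9437
Terminal stock prices: S_uuu = 30.42, S_uud = 19.84, S_udd = 12.94, S_ddd = 8.438
Terminal payoffs (K − S): max(-14.42, 0) = 0, max(-3.837, 0) = 0, max(3.062, 0) = 3.062, max(7.562, 0) = 7.562
Node uu (S = 26.45): V_uu = e^(−0.12)·[0.9437·0.0000 + 0.0563·0.0000] = 0.0000
Node ud (S = 17.25): V_ud = e^(−0.12)·[0.9437·0.0000 + 0.0563·3.0625] = 0.1528
Node dd (S = 11.25): V_dd = e^(−0.12)·[0.9437·3.0625 + 0.0563·7.5625] = 2.9407
Node u (S = 23): V_u = e^(−0.12)·[0.9437·0.0000 + 0.0563·0.1528] = 0.0076
Node d (S = 15): V_d = e^(−0.12)·[0.9437·0.1528 + 0.0563·2.9407] = 0.2746
Node 0 (S = 20): V_0 = e^(−0.12)·[0.9437·0.0076 + 0.0563·0.2746] = 0.0201

£0.02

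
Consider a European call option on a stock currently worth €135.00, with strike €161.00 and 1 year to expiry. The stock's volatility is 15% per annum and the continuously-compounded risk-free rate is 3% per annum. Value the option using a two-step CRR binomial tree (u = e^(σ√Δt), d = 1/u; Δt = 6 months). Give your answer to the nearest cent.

CRR parameters: u = e^(σ√Δt) = e^(0.15·√0.5) = 1.1119, d = 1/u = 0.8994
Per-period rate: rΔt = 0.03·0.5 = 0.015, so R = e^0.015 = 1.0151
Risk-neutral probability p = (e^0.015 − 0.8994)/(1.1119 − 0.8994) = 0.1157/0.2125 = 0.5446
Terminal stock prices: S_uu = 166.9, S_ud = 135, S_dd = 109.2
Terminal payoffs (S − K): max(5.902, 0) = 5.902, max(-26, 0) = 0, max(-51.8, 0) = 0
Node u (S = 150.1): V_u = e^(−0.015)·[0.5446·5.9020 + 0.4554·0.0000] = 3.1665
Node d (S = 121.4): V_d = e^(−0.015)·[0.5446·0.0000 + 0.4554·0.0000] = 0.0000
Node 0 (S = 135): V_0 = e^(−0.015)·[0.5446·3.1665 + 0.4554·0.0000] = 1.6989

€1.70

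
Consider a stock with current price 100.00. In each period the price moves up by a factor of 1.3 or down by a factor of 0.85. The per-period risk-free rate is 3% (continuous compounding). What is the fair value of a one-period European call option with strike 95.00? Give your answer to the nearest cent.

Risk-neutral probability p = (e^0.03 − 0.85)/(1.3 − 0.85) = 0.1805/0.4500 = 0.4010
Terminal stock prices: S_u = 130, S_d = 85
Terminal payoffs (S − K): max(35, 0) = 35, max(-10, 0) = 0
Node 0 (S = 100): V_0 = e^(−0.03)·[0.4010·35.0000 + 0.5990·0.0000] = 13.6205

13.62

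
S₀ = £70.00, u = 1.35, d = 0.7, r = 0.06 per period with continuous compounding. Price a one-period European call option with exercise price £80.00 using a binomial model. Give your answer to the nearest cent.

£7.60

Risk-neutral probability p = (e^0.06 − 0.7)/(1.35 − 0.7) = 0.3618/0.6500 = 0.5567
Terminal stock prices: S_u = 94.5, S_d = 49
Terminal payoffs (S − K): max(14.5, 0) = 14.5, max(-31, 0) = 0
Node 0 (S = 70): V_0 = e^(−0.06)·[0.5567·14.5000 + 0.4433·0.0000] = 7.6017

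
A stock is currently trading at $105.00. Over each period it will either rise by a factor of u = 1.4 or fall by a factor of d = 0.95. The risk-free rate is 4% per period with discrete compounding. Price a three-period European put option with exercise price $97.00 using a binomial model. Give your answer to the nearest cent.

$3.18

Risk-neutral probability p = (1 + 0.04 − 0.95)/(1.4 − 0.95) = 0.0900/0.4500 = 0.2000
Terminal stock prices: S_uuu = 288.1, S_uud = 195.5, S_udd = 132.7, S_ddd = 90.02
Terminal payoffs (K − S): max(-191.1, 0) = 0, max(-98.51, 0) = 0, max(-35.67, 0) = 0, max(6.976, 0) = 6.976
Node uu (S = 205.8): V_uu = 1/1.04·[0.2000·0.0000 + 0.8000·0.0000] = 0.0000
Node ud (S = 139.7): V_ud = 1/1.04·[0.2000·0.0000 + 0.8000·0.0000] = 0.0000
Node dd (S = 94.76): V_dd = 1/1.04·[0.2000·0.0000 + 0.8000·6.9756] = 5.3659
Node u (S = 147): V_u = 1/1.04·[0.2000·0.0000 + 0.8000·0.0000] = 0.0000
Node d (S = 99.75): V_d = 1/1.04·[0.2000·0.0000 + 0.8000·5.3659] = 4.1276
Node 0 (S = 105): V_0 = 1/1.04·[0.2000·0.0000 + 0.8000·4.1276] = 3.1751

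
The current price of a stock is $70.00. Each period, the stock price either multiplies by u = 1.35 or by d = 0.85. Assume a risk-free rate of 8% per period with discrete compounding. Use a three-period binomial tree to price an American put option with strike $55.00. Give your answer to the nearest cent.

Risk-neutral probability p = (1 + 0.08 − 0.85)/(1.35 − 0.85) = 0.2300/0.5000 = 0.4600
Terminal stock prices: S_uuu = 172.2, S_uud = 108.4, S_udd = 68.28, S_ddd = 42.99
Terminal payoffs (K − S): max(-117.2, 0) = 0, max(-53.44, 0) = 0, max(-13.28, 0) = 0, max(12.01, 0) = 12.01
Node uu (S = 127.6): continuation = 1/1.08·[0.4600·0.0000 + 0.5400·0.0000] = 0.0000; exercise value = 0.0000 ≤ continuation, so V_uu = 0.0000
Node ud (S = 80.33): continuation = 1/1.08·[0.4600·0.0000 + 0.5400·0.0000] = 0.0000; exercise value = 0.0000 ≤ continuation, so V_ud = 0.0000
Node dd (S = 50.57): continuation = 1/1.08·[0.4600·0.0000 + 0.5400·12.0113] = 6.0056; exercise value = 4.4250 ≤ continuation, so V_dd = 6.0056
Node u (S = 94.5): continuation = 1/1.08·[0.4600·0.0000 + 0.5400·0.0000] = 0.0000; exercise value = 0.0000 ≤ continuation, so V_u = 0.0000
Node d (S = 59.5): continuation = 1/1.08·[0.4600·0.0000 + 0.5400·6.0056] = 3.0028; exercise value = 0.0000 ≤ continuation, so V_d = 3.0028
Node 0 (S = 70): continuation = 1/1.08·[0.4600·0.0000 + 0.5400·3.0028] = 1.5014; exercise value = 0.0000 ≤ continuation, so V_0 = 1.5014

$1.50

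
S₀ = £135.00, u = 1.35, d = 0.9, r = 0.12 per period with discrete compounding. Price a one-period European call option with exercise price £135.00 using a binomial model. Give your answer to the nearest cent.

Risk-neutral probability p = (1 + 0.12 − 0.9)/(1.35 − 0.9) = 0.2200/0.4500 = 0.4889
Terminal stock prices: S_u = 182.2, S_d = 121.5
Terminal payoffs (S − K): max(47.25, 0) = 47.25, max(-13.5, 0) = 0
Node 0 (S = 135): V_0 = 1/1.12·[0.4889·47.2500 + 0.5111·0.0000] = 20.6250

£20.63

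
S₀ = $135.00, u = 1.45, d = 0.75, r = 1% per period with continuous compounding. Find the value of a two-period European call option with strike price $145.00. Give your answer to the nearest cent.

$19.61

Risk-neutral probability p = (e^0.01 − 0.75)/(1.45 − 0.75) = 0.2601/0.7000 = 0.3715
Terminal stock prices: S_uu = 283.8, S_ud = 146.8, S_dd = 75.94
Terminal payoffs (S − K): max(138.8, 0) = 138.8, max(1.812, 0) = 1.812, max(-69.06, 0) = 0
Node u (S = 195.8): V_u = e^(−0.01)·[0.3715·138.8375 + 0.6285·1.8125] = 52.1928
Node d (S = 101.2): V_d = e^(−0.01)·[0.3715·1.8125 + 0.6285·0.0000] = 0.6666
Node 0 (S = 135): V_0 = e^(−0.01)·[0.3715·52.1928 + 0.6285·0.6666] = 19.6115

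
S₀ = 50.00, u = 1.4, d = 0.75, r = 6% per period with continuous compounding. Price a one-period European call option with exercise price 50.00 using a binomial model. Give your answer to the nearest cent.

9.04

Risk-neutral probability p = (e^0.06 − 0.75)/(1.4 − 0.75) = 0.3118/0.6500 = 0.4797
Terminal stock prices: S_u = 70, S_d = 37.5
Terminal payoffs (S − K): max(20, 0) = 20, max(-12.5, 0) = 0
Node 0 (S = 50): V_0 = e^(−0.06)·[0.4797·20.0000 + 0.5203·0.0000] = 9.0362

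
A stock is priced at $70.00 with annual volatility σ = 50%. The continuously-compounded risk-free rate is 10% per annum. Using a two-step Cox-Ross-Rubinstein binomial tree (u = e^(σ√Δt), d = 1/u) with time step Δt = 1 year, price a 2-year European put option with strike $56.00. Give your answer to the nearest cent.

CRR parameters: u = e^(σ√Δt) = e^(0.5·√1) = 1.6487, d = 1/u = 0.6065
Per-period rate: rΔt = 0.1·1 = 0.1, so R = e^0.1 = 1.1052
Risk-neutral probability p = (e^0.1 − 0.6065)/(1.6487 − 0.6065) = 0.4986/1.0422 = 0.4785
Terminal stock prices: S_uu = 190.3, S_ud = 70, S_dd = 25.75
Terminal payoffs (K − S): max(-134.3, 0) = 0, max(-14, 0) = 0, max(30.25, 0) = 30.25
Node u (S = 115.4): V_u = e^(−0.1)·[0.4785·0.0000 + 0.5215·0.0000] = 0.0000
Node d (S = 42.46): V_d = e^(−0.1)·[0.4785·0.0000 + 0.5215·30.2484] = 14.2747
Node 0 (S = 70): V_0 = e^(−0.1)·[0.4785·0.0000 + 0.5215·14.2747] = 6.7364

$6.74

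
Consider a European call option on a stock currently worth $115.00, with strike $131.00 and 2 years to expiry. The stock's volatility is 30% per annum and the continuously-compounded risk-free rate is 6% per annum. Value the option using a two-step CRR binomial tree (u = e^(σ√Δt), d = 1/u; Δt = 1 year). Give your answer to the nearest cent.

CRR parameters: u = e^(σ√Δt) = e^(0.3·√1) = 1.3499, d = 1/u = 0.7408
Per-period rate: rΔt = 0.06·1 = 0.06, so R = e^0.06 = 1.0618
Risk-neutral probability p = (e^0.06 − 0.7408)/(1.3499 − 0.7408) = 0.3210/0.6090 = 0.5271
Terminal stock prices: S_uu = 209.5, S_ud = 115, S_dd = 63.11
Terminal payoffs (S − K): max(78.54, 0) = 78.54, max(-16, 0) = 0, max(-67.89, 0) = 0
Node u (S = 155.2): V_u = e^(−0.06)·[0.5271·78.5437 + 0.4729·0.0000] = 38.9885
Node d (S = 85.19): V_d = e^(−0.06)·[0.5271·0.0000 + 0.4729·0.0000] = 0.0000
Node 0 (S = 115): V_0 = e^(−0.06)·[0.5271·38.9885 + 0.4729·0.0000] = 19.3537

$19.35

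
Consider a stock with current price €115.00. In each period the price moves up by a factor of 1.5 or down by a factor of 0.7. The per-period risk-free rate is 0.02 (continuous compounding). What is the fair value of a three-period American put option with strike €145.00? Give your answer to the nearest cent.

Risk-neutral probability p = (e^0.02 − 0.7)/(1.5 − 0.7) = 0.3202/0.8000 = 0.4003
Terminal stock prices: S_uuu = 388.1, S_uud = 181.1, S_udd = 84.52, S_ddd = 39.44
Terminal payoffs (K − S): max(-243.1, 0) = 0, max(-36.12, 0) = 0, max(60.48, 0) = 60.48, max(105.6, 0) = 105.6
Node uu (S = 258.8): continuation = e^(−0.02)·[0.4003·0.0000 + 0.5997·0.0000] = 0.0000; exercise value = 0.0000 ≤ continuation, so V_uu = 0.0000
Node ud (S = 120.7): continuation = e^(−0.02)·[0.4003·0.0000 + 0.5997·60.4750] = 35.5516; exercise value = 24.2500 ≤ continuation, so V_ud = 35.5516
Node dd (S = 56.35): continuation = e^(−0.02)·[0.4003·60.4750 + 0.5997·105.5550] = 85.7788; exercise value = 88.6500 > continuation, so V_dd = 88.6500 (exercise)
Node u (S = 172.5): continuation = e^(−0.02)·[0.4003·0.0000 + 0.5997·35.5516] = 20.8998; exercise value = 0.0000 ≤ continuation, so V_u = 20.8998
Node d (S = 80.5): continuation = e^(−0.02)·[0.4003·35.5516 + 0.5997·88.6500] = 66.0627; exercise value = 64.5000 ≤ continuation, so V_d = 66.0627
Node 0 (S = 115): continuation = e^(−0.02)·[0.4003·20.8998 + 0.5997·66.0627] = 47.0360; exercise value = 30.0000 ≤ continuation, so V_0 = 47.0360

€47.04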